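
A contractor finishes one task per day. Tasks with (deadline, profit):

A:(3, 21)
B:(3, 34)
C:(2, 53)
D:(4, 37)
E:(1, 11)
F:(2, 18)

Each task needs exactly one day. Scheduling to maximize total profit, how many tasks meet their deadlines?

Profit order: C=53 D=37 B=34 A=21 F=18 E=11
Assign: C→slot 2, D→slot 4, B→slot 3, A→slot 1, F skipped, E skipped.
Slots: [1:A] [2:C] [3:B] [4:D]
4 of 6 scheduled.

4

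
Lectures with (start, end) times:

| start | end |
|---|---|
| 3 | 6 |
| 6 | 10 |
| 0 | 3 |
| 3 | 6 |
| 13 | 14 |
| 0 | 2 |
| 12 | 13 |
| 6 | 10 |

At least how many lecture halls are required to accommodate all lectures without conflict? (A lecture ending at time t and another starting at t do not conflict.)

2

The answer is the maximum number of intervals overlapping at any instant.
Events (time:±→running): 0:+→1 0:+→2 … peak 2.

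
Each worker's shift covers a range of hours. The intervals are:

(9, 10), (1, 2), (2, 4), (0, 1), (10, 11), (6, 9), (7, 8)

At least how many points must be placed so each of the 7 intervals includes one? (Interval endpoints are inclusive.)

Sorted: [0,1] [1,2] [2,4] [7,8] [6,9] [9,10] [10,11]
{[0,1],[1,2]} hit by 1; {[2,4]} hit by 4; {[7,8],[6,9]} hit by 8; {[9,10],[10,11]} hit by 10.
Points: 1, 4, 8, 10 (4 total).

4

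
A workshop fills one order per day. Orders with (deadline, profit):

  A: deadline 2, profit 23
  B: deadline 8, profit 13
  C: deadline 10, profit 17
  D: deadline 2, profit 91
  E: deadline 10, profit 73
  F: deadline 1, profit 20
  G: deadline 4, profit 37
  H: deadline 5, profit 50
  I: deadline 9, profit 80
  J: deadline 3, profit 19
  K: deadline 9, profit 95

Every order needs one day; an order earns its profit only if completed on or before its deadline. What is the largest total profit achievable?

498

Sort by profit descending; place each in the latest free slot ≤ its deadline.
By profit: K(d9,95), D(d2,91), I(d9,80), E(d10,73), H(d5,50), G(d4,37), A(d2,23), F(d1,20), J(d3,19), C(d10,17), B(d8,13)
K→slot 9; D→slot 2; I→slot 8; E→slot 10; H→slot 5; G→slot 4; A→slot 1; F skipped; J→slot 3; C→slot 7; B→slot 6.
Profit = 23 + 91 + 19 + 37 + 50 + 13 + 17 + 80 + 95 + 73 = 498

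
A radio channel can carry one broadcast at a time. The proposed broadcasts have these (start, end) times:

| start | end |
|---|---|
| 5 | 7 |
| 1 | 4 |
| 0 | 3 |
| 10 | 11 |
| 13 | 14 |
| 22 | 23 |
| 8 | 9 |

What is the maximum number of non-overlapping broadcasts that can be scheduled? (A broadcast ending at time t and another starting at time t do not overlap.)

By end time: (0,3), (1,4), (5,7), (8,9), (10,11), (13,14), (22,23).
Pick (0,3); next start ≥ 3 → (5,7); next start ≥ 7 → (8,9); next start ≥ 9 → (10,11); next start ≥ 11 → (13,14); next start ≥ 14 → (22,23).
Selected 6 broadcasts.

6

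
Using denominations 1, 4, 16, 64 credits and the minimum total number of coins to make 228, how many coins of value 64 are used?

Greedy: take as many of the largest coin as possible, then repeat with the remainder.
228 = 3×64 + 2×16 + 1×4
Count of 64: 3

3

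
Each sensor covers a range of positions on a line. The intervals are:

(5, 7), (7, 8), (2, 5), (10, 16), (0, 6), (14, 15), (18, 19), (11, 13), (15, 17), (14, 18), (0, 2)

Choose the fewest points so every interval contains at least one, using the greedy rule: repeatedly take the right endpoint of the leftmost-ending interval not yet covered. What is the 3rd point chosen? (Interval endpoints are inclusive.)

Process intervals by earliest right end; each time one isn't hit yet, stab at its right endpoint.
By right end: [0,2]  [2,5]  [0,6]  [5,7]  [7,8]  [11,13]  [14,15]  [10,16]  [15,17]  [14,18]  [18,19]
[0,2] uncovered → point at 2; [5,7] uncovered → point at 7; [11,13] uncovered → point at 13; [14,15] uncovered → point at 15; [18,19] uncovered → point at 19.
Points: 2, 7, 13, 15, 19 (5 total).

13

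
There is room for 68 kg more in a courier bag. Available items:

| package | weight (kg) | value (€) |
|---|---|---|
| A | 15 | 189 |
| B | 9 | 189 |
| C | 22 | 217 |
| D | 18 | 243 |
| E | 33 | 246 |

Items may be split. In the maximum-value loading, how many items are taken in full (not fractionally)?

4

Greedy by value/weight ratio, highest first.
Ratios (sorted): B 21.00, D 13.50, A 12.60, C 9.86, E 7.45
take B (9 @ 189); take D (18 @ 243); take A (15 @ 189); take C (22 @ 217); take 4/33 of E → 29.82. Capacity used 68/68.
4 item(s) taken whole; one partial (take 4/33 of E).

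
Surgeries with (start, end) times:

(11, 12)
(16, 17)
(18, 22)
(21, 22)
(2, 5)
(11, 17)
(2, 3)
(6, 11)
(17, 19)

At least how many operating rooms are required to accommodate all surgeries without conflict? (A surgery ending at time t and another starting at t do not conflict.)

2

The answer is the maximum number of intervals overlapping at any instant.
Events (time:±→running): 2:+→1 2:+→2 … peak 2.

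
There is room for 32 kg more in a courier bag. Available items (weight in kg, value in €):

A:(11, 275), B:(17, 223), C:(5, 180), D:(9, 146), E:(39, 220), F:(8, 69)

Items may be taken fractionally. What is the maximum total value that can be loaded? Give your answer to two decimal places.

Order: C (180/5=36.00) > A (275/11=25.00) > D (146/9=16.22) > B (223/17=13.12) > F (69/8=8.62) > E (220/39=5.64)
Fill: take C (5 @ 180) → take A (11 @ 275) → take D (9 @ 146) → take 7/17 of B → 91.82; 32/32 used.
Total value = 692.82

692.82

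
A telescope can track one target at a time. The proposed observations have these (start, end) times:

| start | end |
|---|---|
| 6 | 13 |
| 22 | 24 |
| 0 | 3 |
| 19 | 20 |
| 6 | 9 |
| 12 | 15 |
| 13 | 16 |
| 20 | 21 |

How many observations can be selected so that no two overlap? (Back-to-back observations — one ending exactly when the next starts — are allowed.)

By end time: (0,3), (6,9), (6,13), (12,15), (13,16), (19,20), (20,21), (22,24).
Pick (0,3); next start ≥ 3 → (6,9); next start ≥ 9 → (12,15); next start ≥ 15 → (19,20); next start ≥ 20 → (20,21); next start ≥ 21 → (22,24).
Selected 6 observations.

6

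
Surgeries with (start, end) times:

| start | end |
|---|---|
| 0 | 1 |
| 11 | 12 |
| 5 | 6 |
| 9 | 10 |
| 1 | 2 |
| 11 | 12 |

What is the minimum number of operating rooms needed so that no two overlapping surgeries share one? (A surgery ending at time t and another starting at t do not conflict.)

2

starts: [0, 1, 5, 9, 11, 11]
ends:   [1, 2, 6, 10, 12, 12]
s0→1 e1→0 s1→1 e2→0 s5→1 e6→0 s9→1 e10→0 s11→1 s11→2  — peak 2.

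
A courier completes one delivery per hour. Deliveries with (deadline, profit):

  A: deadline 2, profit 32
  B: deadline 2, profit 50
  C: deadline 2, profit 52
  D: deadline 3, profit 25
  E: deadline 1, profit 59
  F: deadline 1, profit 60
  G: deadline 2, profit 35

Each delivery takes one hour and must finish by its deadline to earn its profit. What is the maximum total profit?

137

Sort by profit descending; place each in the latest free slot ≤ its deadline.
By profit: F(d1,60), E(d1,59), C(d2,52), B(d2,50), G(d2,35), A(d2,32), D(d3,25)
F→slot 1; E skipped; C→slot 2; B skipped; G skipped; A skipped; D→slot 3.
Profit = 60 + 52 + 25 = 137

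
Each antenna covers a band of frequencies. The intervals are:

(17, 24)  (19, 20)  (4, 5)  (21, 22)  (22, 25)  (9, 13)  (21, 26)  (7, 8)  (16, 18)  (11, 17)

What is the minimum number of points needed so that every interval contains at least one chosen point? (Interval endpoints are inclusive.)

6

Process intervals by earliest right end; each time one isn't hit yet, stab at its right endpoint.
By right end: [4,5]  [7,8]  [9,13]  [11,17]  [16,18]  [19,20]  [21,22]  [17,24]  [22,25]  [21,26]
[4,5] uncovered → point at 5; [7,8] uncovered → point at 8; [9,13] uncovered → point at 13; [16,18] uncovered → point at 18; [19,20] uncovered → point at 20; [21,22] uncovered → point at 22.
Points: 5, 8, 13, 18, 20, 22 (6 total).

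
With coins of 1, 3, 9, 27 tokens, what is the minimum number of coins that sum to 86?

86 − 3×27→5 − 1×3→2 − 2×1→0
Total coins = 3 + 1 + 2 = 6

6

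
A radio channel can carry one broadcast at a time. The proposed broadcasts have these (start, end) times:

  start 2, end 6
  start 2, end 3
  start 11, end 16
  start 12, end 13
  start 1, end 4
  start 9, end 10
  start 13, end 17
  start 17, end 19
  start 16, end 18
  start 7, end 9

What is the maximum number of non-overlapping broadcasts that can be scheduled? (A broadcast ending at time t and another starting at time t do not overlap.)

6

By end time: (2,3), (1,4), (2,6), (7,9), (9,10), (12,13), (11,16), (13,17), (16,18), (17,19).
Pick (2,3); next start ≥ 3 → (7,9); next start ≥ 9 → (9,10); next start ≥ 10 → (12,13); next start ≥ 13 → (13,17); next start ≥ 17 → (17,19).
Selected 6 broadcasts.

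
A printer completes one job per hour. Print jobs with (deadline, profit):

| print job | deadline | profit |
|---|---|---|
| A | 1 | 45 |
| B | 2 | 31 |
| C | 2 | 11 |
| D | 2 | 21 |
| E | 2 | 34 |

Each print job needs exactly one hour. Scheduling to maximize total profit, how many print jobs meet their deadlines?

2

Sort by profit descending; place each in the latest free slot ≤ its deadline.
By profit: A(d1,45), E(d2,34), B(d2,31), D(d2,21), C(d2,11)
A→slot 1; E→slot 2; B skipped; D skipped; C skipped.
2 of 5 scheduled.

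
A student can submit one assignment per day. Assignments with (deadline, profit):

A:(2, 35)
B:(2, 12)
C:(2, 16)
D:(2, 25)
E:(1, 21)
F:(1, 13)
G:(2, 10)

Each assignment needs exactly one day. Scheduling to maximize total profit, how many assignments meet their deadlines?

Profit order: A=35 D=25 E=21 C=16 F=13 B=12 G=10
Assign: A→slot 2, D→slot 1, E skipped, C skipped, F skipped, B skipped, G skipped.
Slots: [1:D] [2:A]
2 of 7 scheduled.

2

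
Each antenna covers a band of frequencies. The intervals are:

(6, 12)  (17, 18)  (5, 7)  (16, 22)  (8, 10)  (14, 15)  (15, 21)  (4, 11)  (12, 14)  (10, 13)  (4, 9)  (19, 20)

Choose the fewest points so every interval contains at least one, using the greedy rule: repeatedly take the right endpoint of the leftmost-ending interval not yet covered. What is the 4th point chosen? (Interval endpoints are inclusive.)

Sort by right endpoint; whenever an interval is uncovered, place a point at its right end.
Sorted: [5,7] [4,9] [8,10] [4,11] [6,12] [10,13] [12,14] [14,15] [17,18] [19,20] [15,21] [16,22]
{[5,7],[4,9]} hit by 7; {[8,10],[4,11],[6,12],[10,13]} hit by 10; {[12,14],[14,15]} hit by 14; {[17,18]} hit by 18; {[19,20],[15,21],[16,22]} hit by 20.
Points: 7, 10, 14, 18, 20 (5 total).

18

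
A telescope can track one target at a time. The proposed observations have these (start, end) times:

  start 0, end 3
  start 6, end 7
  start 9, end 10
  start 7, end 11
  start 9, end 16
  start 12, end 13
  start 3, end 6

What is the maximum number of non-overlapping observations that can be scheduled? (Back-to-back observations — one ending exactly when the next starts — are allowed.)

Order by finish time; keep every interval that doesn't clash with the previous kept one.
By end time: (0,3), (3,6), (6,7), (9,10), (7,11), (12,13), (9,16).
Pick (0,3); next start ≥ 3 → (3,6); next start ≥ 6 → (6,7); next start ≥ 7 → (9,10); next start ≥ 10 → (12,13).
Selected 5 observations.

5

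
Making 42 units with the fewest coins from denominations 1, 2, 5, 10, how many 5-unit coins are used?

0

Use the largest denomination that fits, subtract, and repeat.
42 = 4×10 + 1×2
Count of 5: 0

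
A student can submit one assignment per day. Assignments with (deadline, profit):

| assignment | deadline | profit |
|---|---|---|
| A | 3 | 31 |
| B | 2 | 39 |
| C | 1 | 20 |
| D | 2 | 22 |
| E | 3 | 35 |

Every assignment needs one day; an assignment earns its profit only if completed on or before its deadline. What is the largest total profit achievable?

105

By profit: B(d2,39), E(d3,35), A(d3,31), D(d2,22), C(d1,20)
B→slot 2; E→slot 3; A→slot 1; D skipped; C skipped.
Profit = 31 + 39 + 35 = 105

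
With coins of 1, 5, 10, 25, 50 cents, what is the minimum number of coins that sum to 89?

7

Use the largest denomination that fits, subtract, and repeat.
89 − 1×50→39 − 1×25→14 − 1×10→4 − 4×1→0
Total coins = 1 + 1 + 1 + 4 = 7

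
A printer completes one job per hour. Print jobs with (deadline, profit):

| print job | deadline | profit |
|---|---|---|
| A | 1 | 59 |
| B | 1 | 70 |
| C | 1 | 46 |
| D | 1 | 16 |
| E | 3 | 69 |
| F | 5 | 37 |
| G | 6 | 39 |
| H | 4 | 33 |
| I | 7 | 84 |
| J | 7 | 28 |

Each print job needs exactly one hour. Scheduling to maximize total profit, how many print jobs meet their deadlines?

Take jobs in profit order; each goes to the latest open slot no later than its deadline.
By profit: I(d7,84), B(d1,70), E(d3,69), A(d1,59), C(d1,46), G(d6,39), F(d5,37), H(d4,33), J(d7,28), D(d1,16)
I→slot 7; B→slot 1; E→slot 3; A skipped; C skipped; G→slot 6; F→slot 5; H→slot 4; J→slot 2; D skipped.
7 of 10 scheduled.

7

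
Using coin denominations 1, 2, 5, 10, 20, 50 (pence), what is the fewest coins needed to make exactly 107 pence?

4

107 − 2×50→7 − 1×5→2 − 1×2→0
Total coins = 2 + 1 + 1 = 4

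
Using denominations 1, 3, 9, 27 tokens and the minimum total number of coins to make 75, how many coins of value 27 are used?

2

75 = 2×27 + 2×9 + 1×3
Count of 27: 2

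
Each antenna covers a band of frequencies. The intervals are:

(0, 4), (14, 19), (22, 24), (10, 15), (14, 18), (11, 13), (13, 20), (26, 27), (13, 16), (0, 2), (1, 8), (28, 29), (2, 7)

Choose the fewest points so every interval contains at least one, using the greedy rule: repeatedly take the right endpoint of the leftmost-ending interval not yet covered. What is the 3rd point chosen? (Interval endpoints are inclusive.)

18

Process intervals by earliest right end; each time one isn't hit yet, stab at its right endpoint.
By right end: [0,2]  [0,4]  [2,7]  [1,8]  [11,13]  [10,15]  [13,16]  [14,18]  [14,19]  [13,20]  [22,24]  [26,27]  [28,29]
[0,2] uncovered → point at 2; [11,13] uncovered → point at 13; [14,18] uncovered → point at 18; [22,24] uncovered → point at 24; [26,27] uncovered → point at 27; [28,29] uncovered → point at 29.
Points: 2, 13, 18, 24, 27, 29 (6 total).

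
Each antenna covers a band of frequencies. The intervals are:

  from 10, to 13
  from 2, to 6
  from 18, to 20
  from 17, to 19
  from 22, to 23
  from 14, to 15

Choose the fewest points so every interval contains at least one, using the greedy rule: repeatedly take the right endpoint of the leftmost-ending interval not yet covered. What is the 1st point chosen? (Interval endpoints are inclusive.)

6

Process intervals by earliest right end; each time one isn't hit yet, stab at its right endpoint.
By right end: [2,6]  [10,13]  [14,15]  [17,19]  [18,20]  [22,23]
[2,6] uncovered → point at 6; [10,13] uncovered → point at 13; [14,15] uncovered → point at 15; [17,19] uncovered → point at 19; [22,23] uncovered → point at 23.
Points: 6, 13, 15, 19, 23 (5 total).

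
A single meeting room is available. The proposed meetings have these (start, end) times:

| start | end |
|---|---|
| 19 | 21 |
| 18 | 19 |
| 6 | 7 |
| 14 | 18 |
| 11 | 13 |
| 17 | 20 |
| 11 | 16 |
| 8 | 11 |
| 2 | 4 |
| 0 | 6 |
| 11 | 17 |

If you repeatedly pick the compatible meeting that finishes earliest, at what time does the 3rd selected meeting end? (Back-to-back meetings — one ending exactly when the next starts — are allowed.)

11

Sorted by end: (2,4)  (0,6)  (6,7)  (8,11)  (11,13)  (11,16)  (11,17)  (14,18)  (18,19)  (17,20)  (19,21)
take (2,4); take (6,7); take (8,11); take (11,13); skip (11,17); take (14,18); take (18,19); take (19,21).
Selected: (2,4) (6,7) (8,11) (11,13) (14,18) (18,19) (19,21)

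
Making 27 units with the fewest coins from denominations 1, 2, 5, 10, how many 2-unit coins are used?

1

27 = 2×10 + 1×5 + 1×2
Count of 2: 1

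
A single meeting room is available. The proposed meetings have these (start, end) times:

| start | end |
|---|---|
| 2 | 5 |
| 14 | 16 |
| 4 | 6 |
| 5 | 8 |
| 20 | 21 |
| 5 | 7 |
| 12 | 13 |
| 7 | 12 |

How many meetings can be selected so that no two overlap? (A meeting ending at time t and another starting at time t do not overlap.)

6

Greedy by earliest finish: after sorting by end time, pick each interval compatible with the last pick.
Sorted by end: (2,5)  (4,6)  (5,7)  (5,8)  (7,12)  (12,13)  (14,16)  (20,21)
take (2,5); take (5,7); take (7,12); take (12,13); take (14,16); take (20,21).
Selected 6 meetings.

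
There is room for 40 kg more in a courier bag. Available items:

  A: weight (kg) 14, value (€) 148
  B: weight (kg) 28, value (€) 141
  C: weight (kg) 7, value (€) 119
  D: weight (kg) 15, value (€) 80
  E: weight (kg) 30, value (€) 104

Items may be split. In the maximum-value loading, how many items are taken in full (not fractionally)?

Greedy by value/weight ratio, highest first.
Ratios (sorted): C 17.00, A 10.57, D 5.33, B 5.04, E 3.47
take C (7 @ 119); take A (14 @ 148); take D (15 @ 80); take 4/28 of B → 20.14. Capacity used 40/40.
3 item(s) taken whole; one partial (take 4/28 of B).

3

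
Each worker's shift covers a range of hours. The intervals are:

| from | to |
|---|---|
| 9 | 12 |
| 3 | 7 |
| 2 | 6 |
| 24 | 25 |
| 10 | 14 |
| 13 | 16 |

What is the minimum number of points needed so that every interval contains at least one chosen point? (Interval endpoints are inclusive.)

Sort by right endpoint; whenever an interval is uncovered, place a point at its right end.
By right end: [2,6]  [3,7]  [9,12]  [10,14]  [13,16]  [24,25]
[2,6] uncovered → point at 6; [9,12] uncovered → point at 12; [13,16] uncovered → point at 16; [24,25] uncovered → point at 25.
Points: 6, 12, 16, 25 (4 total).

4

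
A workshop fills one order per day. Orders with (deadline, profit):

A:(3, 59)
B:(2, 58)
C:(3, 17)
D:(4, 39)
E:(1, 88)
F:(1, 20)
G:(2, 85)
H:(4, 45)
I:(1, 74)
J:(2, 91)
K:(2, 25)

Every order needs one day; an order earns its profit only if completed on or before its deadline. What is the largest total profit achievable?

Take jobs in profit order; each goes to the latest open slot no later than its deadline.
Profit order: J=91 E=88 G=85 I=74 A=59 B=58 H=45 D=39 K=25 F=20 C=17
Assign: J→slot 2, E→slot 1, G skipped, I skipped, A→slot 3, B skipped, H→slot 4, D skipped, K skipped, F skipped, C skipped.
Slots: [1:E] [2:J] [3:A] [4:H]
Profit = 88 + 91 + 59 + 45 = 283

283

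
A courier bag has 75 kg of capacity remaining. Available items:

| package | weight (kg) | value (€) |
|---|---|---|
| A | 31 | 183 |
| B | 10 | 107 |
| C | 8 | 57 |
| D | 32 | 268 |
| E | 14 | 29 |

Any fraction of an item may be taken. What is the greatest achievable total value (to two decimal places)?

579.58

Greedy by value/weight ratio, highest first.
Ratios (sorted): B 10.70, D 8.38, C 7.12, A 5.90, E 2.07
take B (10 @ 107); take D (32 @ 268); take C (8 @ 57); take 25/31 of A → 147.58. Capacity used 75/75.
Total value = 579.58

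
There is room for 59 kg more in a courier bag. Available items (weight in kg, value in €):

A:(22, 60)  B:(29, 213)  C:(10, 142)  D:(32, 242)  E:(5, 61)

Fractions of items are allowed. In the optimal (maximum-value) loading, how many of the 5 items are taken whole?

3

Greedy by value/weight ratio, highest first.
Ratios (sorted): C 14.20, E 12.20, D 7.56, B 7.34, A 2.73
take C (10 @ 142); take E (5 @ 61); take D (32 @ 242); take 12/29 of B → 88.14. Capacity used 59/59.
3 item(s) taken whole; one partial (take 12/29 of B).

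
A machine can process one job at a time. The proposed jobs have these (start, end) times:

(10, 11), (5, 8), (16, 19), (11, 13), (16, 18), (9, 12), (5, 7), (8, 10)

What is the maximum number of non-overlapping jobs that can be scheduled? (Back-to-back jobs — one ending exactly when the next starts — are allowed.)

5

By end time: (5,7), (5,8), (8,10), (10,11), (9,12), (11,13), (16,18), (16,19).
Pick (5,7); next start ≥ 7 → (8,10); next start ≥ 10 → (10,11); next start ≥ 11 → (11,13); next start ≥ 13 → (16,18).
Selected 5 jobs.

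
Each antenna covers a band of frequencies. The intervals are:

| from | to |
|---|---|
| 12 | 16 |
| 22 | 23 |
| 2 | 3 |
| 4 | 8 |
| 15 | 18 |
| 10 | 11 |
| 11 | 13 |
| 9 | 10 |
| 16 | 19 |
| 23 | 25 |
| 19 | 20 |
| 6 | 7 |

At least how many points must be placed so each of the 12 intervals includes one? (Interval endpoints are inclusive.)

Sort by right endpoint; whenever an interval is uncovered, place a point at its right end.
By right end: [2,3]  [6,7]  [4,8]  [9,10]  [10,11]  [11,13]  [12,16]  [15,18]  [16,19]  [19,20]  [22,23]  [23,25]
[2,3] uncovered → point at 3; [6,7] uncovered → point at 7; [9,10] uncovered → point at 10; [11,13] uncovered → point at 13; [15,18] uncovered → point at 18; [19,20] uncovered → point at 20; [22,23] uncovered → point at 23.
Points: 3, 7, 10, 13, 18, 20, 23 (7 total).

7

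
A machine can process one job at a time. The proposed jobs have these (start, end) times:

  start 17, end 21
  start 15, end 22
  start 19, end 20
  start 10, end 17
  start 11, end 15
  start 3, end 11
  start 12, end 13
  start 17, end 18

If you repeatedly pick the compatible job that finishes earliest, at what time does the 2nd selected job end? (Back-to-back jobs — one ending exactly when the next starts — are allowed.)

By end time: (3,11), (12,13), (11,15), (10,17), (17,18), (19,20), (17,21), (15,22).
Pick (3,11); next start ≥ 11 → (12,13); next start ≥ 13 → (17,18); next start ≥ 18 → (19,20).
Selected: (3,11) (12,13) (17,18) (19,20)

13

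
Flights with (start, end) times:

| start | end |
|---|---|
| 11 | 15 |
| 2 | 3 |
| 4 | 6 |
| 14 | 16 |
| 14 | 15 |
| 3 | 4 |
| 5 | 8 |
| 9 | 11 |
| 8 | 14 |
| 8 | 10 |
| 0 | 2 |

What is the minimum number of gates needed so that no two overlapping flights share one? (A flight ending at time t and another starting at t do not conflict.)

Count concurrent intervals with a sweep; the peak is the room count.
Events (time:±→running): 0:+→1 2:-→0 2:+→1 3:-→0 3:+→1 4:-→0 4:+→1 5:+→2 6:-→1 8:-→0 8:+→1 8:+→2 9:+→3 … peak 3.

3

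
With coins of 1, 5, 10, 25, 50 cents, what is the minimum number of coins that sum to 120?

4

120 − 2×50→20 − 2×10→0
Total coins = 2 + 2 = 4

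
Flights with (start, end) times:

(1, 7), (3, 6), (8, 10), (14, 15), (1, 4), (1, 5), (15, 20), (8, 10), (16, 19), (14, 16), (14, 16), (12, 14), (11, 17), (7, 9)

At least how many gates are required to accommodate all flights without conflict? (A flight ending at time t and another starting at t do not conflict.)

The answer is the maximum number of intervals overlapping at any instant.
starts: [1, 1, 1, 3, 7, 8, 8, 11, 12, 14, 14, 14, 15, 16]
ends:   [4, 5, 6, 7, 9, 10, 10, 14, 15, 16, 16, 17, 19, 20]
s1→1 s1→2 s1→3 s3→4  — peak 4.

4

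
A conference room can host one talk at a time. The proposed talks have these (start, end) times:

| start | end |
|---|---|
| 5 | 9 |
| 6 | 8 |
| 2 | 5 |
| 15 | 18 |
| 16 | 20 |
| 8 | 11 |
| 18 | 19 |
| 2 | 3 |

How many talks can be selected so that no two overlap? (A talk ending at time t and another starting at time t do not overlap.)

Sorted by end: (2,3)  (2,5)  (6,8)  (5,9)  (8,11)  (15,18)  (18,19)  (16,20)
take (2,3); skip (2,5); take (6,8); take (8,11); take (15,18); take (18,19).
Selected 5 talks.

5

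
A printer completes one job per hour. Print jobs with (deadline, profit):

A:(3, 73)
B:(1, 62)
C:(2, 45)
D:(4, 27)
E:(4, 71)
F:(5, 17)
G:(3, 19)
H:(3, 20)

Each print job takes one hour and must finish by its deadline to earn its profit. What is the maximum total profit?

268

Sort by profit descending; place each in the latest free slot ≤ its deadline.
By profit: A(d3,73), E(d4,71), B(d1,62), C(d2,45), D(d4,27), H(d3,20), G(d3,19), F(d5,17)
A→slot 3; E→slot 4; B→slot 1; C→slot 2; D skipped; H skipped; G skipped; F→slot 5.
Profit = 62 + 45 + 73 + 71 + 17 = 268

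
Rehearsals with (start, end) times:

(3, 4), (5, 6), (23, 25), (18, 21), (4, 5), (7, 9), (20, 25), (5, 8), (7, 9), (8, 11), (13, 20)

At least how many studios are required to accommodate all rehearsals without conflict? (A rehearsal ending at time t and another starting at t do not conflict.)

starts: [3, 4, 5, 5, 7, 7, 8, 13, 18, 20, 23]
ends:   [4, 5, 6, 8, 9, 9, 11, 20, 21, 25, 25]
s3→1 e4→0 s4→1 e5→0 s5→1 s5→2 e6→1 s7→2 s7→3  — peak 3.

3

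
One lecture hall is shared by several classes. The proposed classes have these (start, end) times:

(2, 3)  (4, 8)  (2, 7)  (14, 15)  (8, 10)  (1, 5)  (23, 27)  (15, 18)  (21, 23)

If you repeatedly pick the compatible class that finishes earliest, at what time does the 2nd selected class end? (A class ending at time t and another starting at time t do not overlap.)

8

Greedy by earliest finish: after sorting by end time, pick each interval compatible with the last pick.
Sorted by end: (2,3)  (1,5)  (2,7)  (4,8)  (8,10)  (14,15)  (15,18)  (21,23)  (23,27)
take (2,3); take (4,8); take (8,10); take (14,15); take (15,18); take (21,23); take (23,27).
Selected: (2,3) (4,8) (8,10) (14,15) (15,18) (21,23) (23,27)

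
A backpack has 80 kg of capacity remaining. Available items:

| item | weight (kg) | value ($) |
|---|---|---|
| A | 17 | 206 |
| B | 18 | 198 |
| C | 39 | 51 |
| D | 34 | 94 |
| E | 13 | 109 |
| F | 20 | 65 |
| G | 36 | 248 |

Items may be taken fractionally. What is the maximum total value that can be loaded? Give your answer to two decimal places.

733.44

Greedy by value/weight ratio, highest first.
Ratios (sorted): A 12.12, B 11.00, E 8.38, G 6.89, F 3.25, D 2.76, C 1.31
take A (17 @ 206); take B (18 @ 198); take E (13 @ 109); take 32/36 of G → 220.44. Capacity used 80/80.
Total value = 733.44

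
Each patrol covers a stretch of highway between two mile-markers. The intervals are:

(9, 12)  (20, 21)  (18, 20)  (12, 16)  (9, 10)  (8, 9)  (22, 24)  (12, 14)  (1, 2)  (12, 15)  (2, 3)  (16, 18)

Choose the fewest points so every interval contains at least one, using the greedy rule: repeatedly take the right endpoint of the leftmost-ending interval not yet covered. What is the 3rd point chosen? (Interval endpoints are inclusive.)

Sort by right endpoint; whenever an interval is uncovered, place a point at its right end.
Sorted: [1,2] [2,3] [8,9] [9,10] [9,12] [12,14] [12,15] [12,16] [16,18] [18,20] [20,21] [22,24]
{[1,2],[2,3]} hit by 2; {[8,9],[9,10],[9,12]} hit by 9; {[12,14],[12,15],[12,16]} hit by 14; {[16,18],[18,20]} hit by 18; {[20,21]} hit by 21; {[22,24]} hit by 24.
Points: 2, 9, 14, 18, 21, 24 (6 total).

14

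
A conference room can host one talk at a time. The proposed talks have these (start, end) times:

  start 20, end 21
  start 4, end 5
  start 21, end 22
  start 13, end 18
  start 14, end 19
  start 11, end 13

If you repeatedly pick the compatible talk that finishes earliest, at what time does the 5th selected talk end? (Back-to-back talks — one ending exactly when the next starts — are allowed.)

22

By end time: (4,5), (11,13), (13,18), (14,19), (20,21), (21,22).
Pick (4,5); next start ≥ 5 → (11,13); next start ≥ 13 → (13,18); next start ≥ 18 → (20,21); next start ≥ 21 → (21,22).
Selected: (4,5) (11,13) (13,18) (20,21) (21,22)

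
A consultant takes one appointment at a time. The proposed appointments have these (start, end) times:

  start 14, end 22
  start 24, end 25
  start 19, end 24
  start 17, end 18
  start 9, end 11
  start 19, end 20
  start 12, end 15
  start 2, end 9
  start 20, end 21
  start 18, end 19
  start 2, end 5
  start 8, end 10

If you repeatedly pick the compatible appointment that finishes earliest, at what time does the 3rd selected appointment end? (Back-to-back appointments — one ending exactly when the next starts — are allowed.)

15

Sorted by end: (2,5)  (2,9)  (8,10)  (9,11)  (12,15)  (17,18)  (18,19)  (19,20)  (20,21)  (14,22)  (19,24)  (24,25)
take (2,5); take (8,10); skip (9,11); take (12,15); take (17,18); take (18,19); take (19,20); take (20,21); skip (14,22); take (24,25).
Selected: (2,5) (8,10) (12,15) (17,18) (18,19) (19,20) (20,21) (24,25)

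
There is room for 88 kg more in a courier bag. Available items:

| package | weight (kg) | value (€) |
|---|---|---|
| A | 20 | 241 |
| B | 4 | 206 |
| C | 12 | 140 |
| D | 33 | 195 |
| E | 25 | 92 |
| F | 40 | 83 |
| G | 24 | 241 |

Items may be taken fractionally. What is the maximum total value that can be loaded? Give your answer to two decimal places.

993.45

Ratios (sorted): B 51.50, A 12.05, C 11.67, G 10.04, D 5.91, E 3.68, F 2.08
take B (4 @ 206); take A (20 @ 241); take C (12 @ 140); take G (24 @ 241); take 28/33 of D → 165.45. Capacity used 88/88.
Total value = 993.45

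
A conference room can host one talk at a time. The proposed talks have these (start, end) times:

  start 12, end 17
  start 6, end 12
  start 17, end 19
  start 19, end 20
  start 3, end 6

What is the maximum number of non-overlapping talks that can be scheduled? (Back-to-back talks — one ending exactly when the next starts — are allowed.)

5

Order by finish time; keep every interval that doesn't clash with the previous kept one.
Sorted by end: (3,6)  (6,12)  (12,17)  (17,19)  (19,20)
take (3,6); take (6,12); take (12,17); take (17,19); take (19,20).
Selected 5 talks.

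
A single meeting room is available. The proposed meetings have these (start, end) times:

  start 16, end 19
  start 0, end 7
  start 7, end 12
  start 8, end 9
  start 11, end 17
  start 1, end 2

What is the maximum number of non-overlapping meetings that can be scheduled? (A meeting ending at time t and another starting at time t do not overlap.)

Greedy by earliest finish: after sorting by end time, pick each interval compatible with the last pick.
By end time: (1,2), (0,7), (8,9), (7,12), (11,17), (16,19).
Pick (1,2); next start ≥ 2 → (8,9); next start ≥ 9 → (11,17).
Selected 3 meetings.

3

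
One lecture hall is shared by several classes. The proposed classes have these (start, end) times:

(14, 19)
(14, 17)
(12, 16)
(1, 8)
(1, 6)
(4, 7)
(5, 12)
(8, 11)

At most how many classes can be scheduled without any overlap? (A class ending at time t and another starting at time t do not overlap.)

3

Order by finish time; keep every interval that doesn't clash with the previous kept one.
By end time: (1,6), (4,7), (1,8), (8,11), (5,12), (12,16), (14,17), (14,19).
Pick (1,6); next start ≥ 6 → (8,11); next start ≥ 11 → (12,16).
Selected 3 classes.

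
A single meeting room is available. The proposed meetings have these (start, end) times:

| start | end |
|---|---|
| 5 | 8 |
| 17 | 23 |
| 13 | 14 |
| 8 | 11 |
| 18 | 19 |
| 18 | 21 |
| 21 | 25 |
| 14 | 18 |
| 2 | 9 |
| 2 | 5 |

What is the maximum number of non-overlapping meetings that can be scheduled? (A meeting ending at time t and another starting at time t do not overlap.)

Sort by end time and greedily take each interval whose start is ≥ the last chosen end.
By end time: (2,5), (5,8), (2,9), (8,11), (13,14), (14,18), (18,19), (18,21), (17,23), (21,25).
Pick (2,5); next start ≥ 5 → (5,8); next start ≥ 8 → (8,11); next start ≥ 11 → (13,14); next start ≥ 14 → (14,18); next start ≥ 18 → (18,19); next start ≥ 19 → (21,25).
Selected 7 meetings.

7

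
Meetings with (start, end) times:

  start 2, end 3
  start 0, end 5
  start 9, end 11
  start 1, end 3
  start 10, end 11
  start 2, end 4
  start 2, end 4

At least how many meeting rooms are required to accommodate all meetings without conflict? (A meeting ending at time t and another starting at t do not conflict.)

5

starts: [0, 1, 2, 2, 2, 9, 10]
ends:   [3, 3, 4, 4, 5, 11, 11]
s0→1 s1→2 s2→3 s2→4 s2→5  — peak 5.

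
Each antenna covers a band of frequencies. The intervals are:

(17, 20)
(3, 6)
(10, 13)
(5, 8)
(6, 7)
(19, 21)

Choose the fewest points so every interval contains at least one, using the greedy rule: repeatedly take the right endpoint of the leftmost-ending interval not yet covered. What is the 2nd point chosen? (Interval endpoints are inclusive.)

Process intervals by earliest right end; each time one isn't hit yet, stab at its right endpoint.
By right end: [3,6]  [6,7]  [5,8]  [10,13]  [17,20]  [19,21]
[3,6] uncovered → point at 6; [10,13] uncovered → point at 13; [17,20] uncovered → point at 20.
Points: 6, 13, 20 (3 total).

13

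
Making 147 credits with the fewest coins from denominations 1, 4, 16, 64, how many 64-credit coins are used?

2

Use the largest denomination that fits, subtract, and repeat.
147 = 2×64 + 1×16 + 3×1
Count of 64: 2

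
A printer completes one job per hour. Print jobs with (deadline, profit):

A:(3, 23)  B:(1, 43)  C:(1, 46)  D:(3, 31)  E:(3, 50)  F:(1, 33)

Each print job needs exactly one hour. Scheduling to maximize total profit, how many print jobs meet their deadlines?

Profit order: E=50 C=46 B=43 F=33 D=31 A=23
Assign: E→slot 3, C→slot 1, B skipped, F skipped, D→slot 2, A skipped.
Slots: [1:C] [2:D] [3:E]
3 of 6 scheduled.

3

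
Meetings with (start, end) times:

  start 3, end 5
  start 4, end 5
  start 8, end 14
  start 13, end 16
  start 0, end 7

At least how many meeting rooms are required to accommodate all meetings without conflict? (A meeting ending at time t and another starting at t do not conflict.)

3

Count concurrent intervals with a sweep; the peak is the room count.
starts: [0, 3, 4, 8, 13]
ends:   [5, 5, 7, 14, 16]
s0→1 s3→2 s4→3  — peak 3.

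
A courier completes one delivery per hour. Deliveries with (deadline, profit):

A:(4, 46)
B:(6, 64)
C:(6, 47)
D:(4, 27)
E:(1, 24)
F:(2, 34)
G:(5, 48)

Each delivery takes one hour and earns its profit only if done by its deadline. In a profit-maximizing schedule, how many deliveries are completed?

6

Take jobs in profit order; each goes to the latest open slot no later than its deadline.
Profit order: B=64 G=48 C=47 A=46 F=34 D=27 E=24
Assign: B→slot 6, G→slot 5, C→slot 4, A→slot 3, F→slot 2, D→slot 1, E skipped.
Slots: [1:D] [2:F] [3:A] [4:C] [5:G] [6:B]
6 of 7 scheduled.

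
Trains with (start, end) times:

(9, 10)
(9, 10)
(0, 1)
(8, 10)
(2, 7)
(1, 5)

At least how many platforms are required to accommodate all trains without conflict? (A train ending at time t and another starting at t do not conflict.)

3

The answer is the maximum number of intervals overlapping at any instant.
Events (time:±→running): 0:+→1 1:-→0 1:+→1 2:+→2 5:-→1 7:-→0 8:+→1 9:+→2 9:+→3 … peak 3.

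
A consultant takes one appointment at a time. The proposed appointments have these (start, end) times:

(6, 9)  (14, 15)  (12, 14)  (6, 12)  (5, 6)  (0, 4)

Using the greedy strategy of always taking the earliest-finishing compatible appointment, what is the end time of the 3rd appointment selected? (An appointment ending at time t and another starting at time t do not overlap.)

9

Sort by end time and greedily take each interval whose start is ≥ the last chosen end.
Sorted by end: (0,4)  (5,6)  (6,9)  (6,12)  (12,14)  (14,15)
take (0,4); take (5,6); take (6,9); skip (6,12); take (12,14); take (14,15).
Selected: (0,4) (5,6) (6,9) (12,14) (14,15)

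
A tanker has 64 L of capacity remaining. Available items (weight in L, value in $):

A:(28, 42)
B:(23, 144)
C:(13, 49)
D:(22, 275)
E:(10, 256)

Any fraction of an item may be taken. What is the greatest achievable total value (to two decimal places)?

Greedy by value/weight ratio, highest first.
Order: E (256/10=25.60) > D (275/22=12.50) > B (144/23=6.26) > C (49/13=3.77) > A (42/28=1.50)
Fill: take E (10 @ 256) → take D (22 @ 275) → take B (23 @ 144) → take 9/13 of C → 33.92; 64/64 used.
Total value = 708.92

708.92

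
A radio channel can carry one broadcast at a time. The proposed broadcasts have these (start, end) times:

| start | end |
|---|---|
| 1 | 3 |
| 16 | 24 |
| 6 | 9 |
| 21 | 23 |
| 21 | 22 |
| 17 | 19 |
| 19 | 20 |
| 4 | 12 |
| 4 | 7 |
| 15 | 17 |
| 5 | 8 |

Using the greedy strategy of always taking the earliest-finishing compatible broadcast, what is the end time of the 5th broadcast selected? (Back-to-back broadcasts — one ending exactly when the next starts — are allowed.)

Sort by end time and greedily take each interval whose start is ≥ the last chosen end.
By end time: (1,3), (4,7), (5,8), (6,9), (4,12), (15,17), (17,19), (19,20), (21,22), (21,23), (16,24).
Pick (1,3); next start ≥ 3 → (4,7); next start ≥ 7 → (15,17); next start ≥ 17 → (17,19); next start ≥ 19 → (19,20); next start ≥ 20 → (21,22).
Selected: (1,3) (4,7) (15,17) (17,19) (19,20) (21,22)

20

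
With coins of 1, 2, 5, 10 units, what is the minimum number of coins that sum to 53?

7

53 − 5×10→3 − 1×2→1 − 1×1→0
Total coins = 5 + 1 + 1 = 7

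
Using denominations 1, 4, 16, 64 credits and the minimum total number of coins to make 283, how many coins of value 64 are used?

4

Greedy: take as many of the largest coin as possible, then repeat with the remainder.
283 = 4×64 + 1×16 + 2×4 + 3×1
Count of 64: 4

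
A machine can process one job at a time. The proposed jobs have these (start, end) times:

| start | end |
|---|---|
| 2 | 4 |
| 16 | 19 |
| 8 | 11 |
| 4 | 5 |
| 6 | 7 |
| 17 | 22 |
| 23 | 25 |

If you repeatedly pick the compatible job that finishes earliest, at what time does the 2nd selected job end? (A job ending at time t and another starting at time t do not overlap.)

Sorted by end: (2,4)  (4,5)  (6,7)  (8,11)  (16,19)  (17,22)  (23,25)
take (2,4); take (4,5); take (6,7); take (8,11); take (16,19); take (23,25).
Selected: (2,4) (4,5) (6,7) (8,11) (16,19) (23,25)

5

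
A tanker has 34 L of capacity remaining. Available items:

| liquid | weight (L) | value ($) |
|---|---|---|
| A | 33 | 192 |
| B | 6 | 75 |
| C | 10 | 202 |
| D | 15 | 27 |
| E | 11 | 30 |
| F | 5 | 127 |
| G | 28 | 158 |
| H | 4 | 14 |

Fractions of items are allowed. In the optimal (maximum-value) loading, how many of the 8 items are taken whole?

3

Greedy by value/weight ratio, highest first.
Order: F (127/5=25.40) > C (202/10=20.20) > B (75/6=12.50) > A (192/33=5.82) > G (158/28=5.64) > H (14/4=3.50) > E (30/11=2.73) > D (27/15=1.80)
Fill: take F (5 @ 127) → take C (10 @ 202) → take B (6 @ 75) → take 13/33 of A → 75.64; 34/34 used.
3 item(s) taken whole; one partial (take 13/33 of A).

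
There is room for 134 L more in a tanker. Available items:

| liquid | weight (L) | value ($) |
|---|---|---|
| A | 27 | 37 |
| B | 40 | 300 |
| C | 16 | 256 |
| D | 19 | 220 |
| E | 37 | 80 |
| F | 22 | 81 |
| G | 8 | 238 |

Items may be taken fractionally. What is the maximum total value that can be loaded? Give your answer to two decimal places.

1157.70

Ratios (sorted): G 29.75, C 16.00, D 11.58, B 7.50, F 3.68, E 2.16, A 1.37
take G (8 @ 238); take C (16 @ 256); take D (19 @ 220); take B (40 @ 300); take F (22 @ 81); take 29/37 of E → 62.70. Capacity used 134/134.
Total value = 1157.70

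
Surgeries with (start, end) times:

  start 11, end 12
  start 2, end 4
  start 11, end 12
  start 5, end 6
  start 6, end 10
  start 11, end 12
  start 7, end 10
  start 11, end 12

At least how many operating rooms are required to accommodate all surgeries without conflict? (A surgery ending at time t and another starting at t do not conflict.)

4

starts: [2, 5, 6, 7, 11, 11, 11, 11]
ends:   [4, 6, 10, 10, 12, 12, 12, 12]
s2→1 e4→0 s5→1 e6→0 s6→1 s7→2 e10→1 e10→0 s11→1 s11→2 s11→3 s11→4  — peak 4.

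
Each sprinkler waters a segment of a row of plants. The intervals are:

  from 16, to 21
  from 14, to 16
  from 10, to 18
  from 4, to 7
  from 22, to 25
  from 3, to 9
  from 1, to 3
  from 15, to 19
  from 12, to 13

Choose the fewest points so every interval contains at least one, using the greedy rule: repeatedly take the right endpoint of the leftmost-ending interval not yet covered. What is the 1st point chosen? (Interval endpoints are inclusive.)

Sort by right endpoint; whenever an interval is uncovered, place a point at its right end.
By right end: [1,3]  [4,7]  [3,9]  [12,13]  [14,16]  [10,18]  [15,19]  [16,21]  [22,25]
[1,3] uncovered → point at 3; [4,7] uncovered → point at 7; [12,13] uncovered → point at 13; [14,16] uncovered → point at 16; [22,25] uncovered → point at 25.
Points: 3, 7, 13, 16, 25 (5 total).

3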